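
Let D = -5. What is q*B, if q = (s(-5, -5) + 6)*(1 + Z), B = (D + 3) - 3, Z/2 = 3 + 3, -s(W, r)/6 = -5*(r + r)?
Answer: 19110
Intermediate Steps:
s(W, r) = 60*r (s(W, r) = -(-30)*(r + r) = -(-30)*2*r = -(-60)*r = 60*r)
Z = 12 (Z = 2*(3 + 3) = 2*6 = 12)
B = -5 (B = (-5 + 3) - 3 = -2 - 3 = -5)
q = -3822 (q = (60*(-5) + 6)*(1 + 12) = (-300 + 6)*13 = -294*13 = -3822)
q*B = -3822*(-5) = 19110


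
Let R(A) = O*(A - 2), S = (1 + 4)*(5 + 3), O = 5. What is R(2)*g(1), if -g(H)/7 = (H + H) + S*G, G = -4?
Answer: 0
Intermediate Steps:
S = 40 (S = 5*8 = 40)
R(A) = -10 + 5*A (R(A) = 5*(A - 2) = 5*(-2 + A) = -10 + 5*A)
g(H) = 1120 - 14*H (g(H) = -7*((H + H) + 40*(-4)) = -7*(2*H - 160) = -7*(-160 + 2*H) = 1120 - 14*H)
R(2)*g(1) = (-10 + 5*2)*(1120 - 14*1) = (-10 + 10)*(1120 - 14) = 0*1106 = 0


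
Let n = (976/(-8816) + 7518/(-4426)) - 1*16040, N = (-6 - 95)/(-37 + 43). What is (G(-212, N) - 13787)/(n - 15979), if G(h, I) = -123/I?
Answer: 1697047235887/3943543999999 ≈ 0.43034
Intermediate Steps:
N = -101/6 ≈ -16.833
n = -19560788722/1219363 (n = (976*(-1/8816) + 7518*(-1/4426)) - 16040 = (-61/551 - 3759/2213) - 16040 = -2206202/1219363 - 16040 = -19560788722/1219363 ≈ -16042.)
(G(-212, N) - 13787)/(n - 15979) = (-123/(-101/6) - 13787)/(-19560788722/1219363 - 15979) = (-123*(-6/101) - 13787)/(-39044990099/1219363) = (738/101 - 13787)*(-1219363/39044990099) = -1391749/101*(-1219363/39044990099) = 1697047235887/3943543999999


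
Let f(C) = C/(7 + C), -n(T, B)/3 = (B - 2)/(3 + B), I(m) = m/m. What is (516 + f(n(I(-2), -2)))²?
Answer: 96353856/361 ≈ 2.6691e+5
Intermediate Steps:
I(m) = 1
n(T, B) = -3*(-2 + B)/(3 + B) (n(T, B) = -3*(B - 2)/(3 + B) = -3*(-2 + B)/(3 + B))
(516 + f(n(I(-2), -2)))² = (516 + (3*(2 - 1*(-2))/(3 - 2))/(7 + 3*(2 - 1*(-2))/(3 - 2)))² = (516 + (3*(2 + 2)/1)/(7 + 3*(2 + 2)/1))² = (516 + (3*1*4)/(7 + 3*1*4))² = (516 + 12/(7 + 12))² = (516 + 12/19)² = (9816/19)² = 96353856/361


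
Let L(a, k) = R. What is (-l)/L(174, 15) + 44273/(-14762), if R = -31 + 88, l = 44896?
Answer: -665278313/841434 ≈ -790.65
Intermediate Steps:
R = 57
L(a, k) = 57
(-l)/L(174, 15) + 44273/(-14762) = -1*44896/57 + 44273/(-14762) = -44896*1/57 + 44273*(-1/14762) = -44896/57 - 44273/14762 = -665278313/841434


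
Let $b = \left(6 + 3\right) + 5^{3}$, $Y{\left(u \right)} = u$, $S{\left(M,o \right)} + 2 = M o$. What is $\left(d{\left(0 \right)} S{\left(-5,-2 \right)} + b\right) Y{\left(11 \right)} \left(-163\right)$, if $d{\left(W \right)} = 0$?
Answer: $-240262$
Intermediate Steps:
$S{\left(M,o \right)} = -2 + M o$
$b = 134$ ($b = 9 + 125 = 134$)
$\left(d{\left(0 \right)} S{\left(-5,-2 \right)} + b\right) Y{\left(11 \right)} \left(-163\right) = \left(0 \left(-2 - -10\right) + 134\right) 11 \left(-163\right) = \left(0 \left(-2 + 10\right) + 134\right) 11 \left(-163\right) = \left(0 \cdot 8 + 134\right) 11 \left(-163\right) = \left(0 + 134\right) 11 \left(-163\right) = 134 \cdot 11 \left(-163\right) = 1474 \left(-163\right) = -240262$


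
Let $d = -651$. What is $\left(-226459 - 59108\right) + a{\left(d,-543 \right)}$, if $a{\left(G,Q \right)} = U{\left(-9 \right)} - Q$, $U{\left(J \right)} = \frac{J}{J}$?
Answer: $-285023$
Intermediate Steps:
$U{\left(J \right)} = 1$
$a{\left(G,Q \right)} = 1 - Q$
$\left(-226459 - 59108\right) + a{\left(d,-543 \right)} = \left(-226459 - 59108\right) + \left(1 - -543\right) = \left(-226459 - 59108\right) + \left(1 + 543\right) = -285567 + 544 = -285023$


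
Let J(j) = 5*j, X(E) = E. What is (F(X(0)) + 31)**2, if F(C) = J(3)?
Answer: 2116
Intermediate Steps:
F(C) = 15 (F(C) = 5*3 = 15)
(F(X(0)) + 31)**2 = (15 + 31)**2 = 46**2 = 2116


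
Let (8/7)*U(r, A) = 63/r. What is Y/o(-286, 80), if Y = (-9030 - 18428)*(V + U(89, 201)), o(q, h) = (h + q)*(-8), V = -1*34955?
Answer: 341680748351/586688 ≈ 5.8239e+5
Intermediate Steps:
V = -34955
o(q, h) = -8*h - 8*q
U(r, A) = 441/(8*r) (U(r, A) = 7*(63/r)/8 = 441/(8*r))
Y = 341680748351/356 (Y = (-9030 - 18428)*(-34955 + (441/8)/89) = -27458*(-34955 + (441/8)*(1/89)) = -27458*(-34955 + 441/712) = -27458*(-24887519/712) = 341680748351/356 ≈ 9.5978e+8)
Y/o(-286, 80) = 341680748351/(356*(-8*80 - 8*(-286))) = 341680748351/(356*(-640 + 2288)) = (341680748351/356)/1648 = (341680748351/356)*(1/1648) = 341680748351/586688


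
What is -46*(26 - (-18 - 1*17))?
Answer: -2806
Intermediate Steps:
-46*(26 - (-18 - 1*17)) = -46*(26 - (-18 - 17)) = -46*(26 - 1*(-35)) = -46*(26 + 35) = -46*61 = -2806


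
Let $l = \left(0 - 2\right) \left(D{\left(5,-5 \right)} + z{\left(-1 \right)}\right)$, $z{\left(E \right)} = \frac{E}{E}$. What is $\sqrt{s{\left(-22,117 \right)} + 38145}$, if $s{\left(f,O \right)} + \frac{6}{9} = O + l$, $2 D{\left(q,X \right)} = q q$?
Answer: $\frac{\sqrt{344109}}{3} \approx 195.54$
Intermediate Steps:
$D{\left(q,X \right)} = \frac{q^{2}}{2}$ ($D{\left(q,X \right)} = \frac{q q}{2} = \frac{q^{2}}{2}$)
$z{\left(E \right)} = 1$
$l = -27$ ($l = \left(0 - 2\right) \left(\frac{5^{2}}{2} + 1\right) = - 2 \left(\frac{1}{2} \cdot 25 + 1\right) = - 2 \left(\frac{25}{2} + 1\right) = \left(-2\right) \frac{27}{2} = -27$)
$s{\left(f,O \right)} = - \frac{83}{3} + O$ ($s{\left(f,O \right)} = - \frac{2}{3} + \left(O - 27\right) = - \frac{2}{3} + \left(-27 + O\right) = - \frac{83}{3} + O$)
$\sqrt{s{\left(-22,117 \right)} + 38145} = \sqrt{\left(- \frac{83}{3} + 117\right) + 38145} = \sqrt{\frac{268}{3} + 38145} = \sqrt{\frac{114703}{3}} = \frac{\sqrt{344109}}{3}$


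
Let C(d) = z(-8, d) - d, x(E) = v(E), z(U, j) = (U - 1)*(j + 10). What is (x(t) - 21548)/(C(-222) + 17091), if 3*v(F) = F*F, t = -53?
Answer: -415/387 ≈ -1.0724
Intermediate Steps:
z(U, j) = (-1 + U)*(10 + j)
v(F) = F**2/3 (v(F) = (F*F)/3 = F**2/3)
x(E) = E**2/3
C(d) = -90 - 10*d (C(d) = (-10 - d + 10*(-8) - 8*d) - d = (-10 - d - 80 - 8*d) - d = (-90 - 9*d) - d = -90 - 10*d)
(x(t) - 21548)/(C(-222) + 17091) = ((1/3)*(-53)**2 - 21548)/((-90 - 10*(-222)) + 17091) = ((1/3)*2809 - 21548)/((-90 + 2220) + 17091) = (2809/3 - 21548)/(2130 + 17091) = -61835/3/19221 = -61835/3*1/19221 = -415/387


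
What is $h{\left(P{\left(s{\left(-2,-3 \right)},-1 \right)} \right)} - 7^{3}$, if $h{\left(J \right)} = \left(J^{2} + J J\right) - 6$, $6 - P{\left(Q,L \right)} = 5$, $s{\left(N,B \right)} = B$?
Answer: $-347$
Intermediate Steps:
$P{\left(Q,L \right)} = 1$ ($P{\left(Q,L \right)} = 6 - 5 = 1$)
$h{\left(J \right)} = -6 + 2 J^{2}$ ($h{\left(J \right)} = \left(J^{2} + J^{2}\right) - 6 = 2 J^{2} - 6 = -6 + 2 J^{2}$)
$h{\left(P{\left(s{\left(-2,-3 \right)},-1 \right)} \right)} - 7^{3} = \left(-6 + 2 \cdot 1^{2}\right) - 7^{3} = \left(-6 + 2 \cdot 1\right) - 343 = \left(-6 + 2\right) - 343 = -4 - 343 = -347$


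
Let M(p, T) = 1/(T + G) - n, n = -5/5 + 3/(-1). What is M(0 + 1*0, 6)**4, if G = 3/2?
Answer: 14776336/50625 ≈ 291.88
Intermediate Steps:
G = 3/2 (G = 3*(1/2) = 3/2 ≈ 1.5000)
n = -4 (n = -5*1/5 + 3*(-1) = -1 - 3 = -4)
M(p, T) = 4 + 1/(3/2 + T) (M(p, T) = 1/(T + 3/2) - 1*(-4) = 1/(3/2 + T) + 4 = 4 + 1/(3/2 + T))
M(0 + 1*0, 6)**4 = (2*(7 + 4*6)/(3 + 2*6))**4 = (2*(7 + 24)/(3 + 12))**4 = (2*31/15)**4 = (2*(1/15)*31)**4 = (62/15)**4 = 14776336/50625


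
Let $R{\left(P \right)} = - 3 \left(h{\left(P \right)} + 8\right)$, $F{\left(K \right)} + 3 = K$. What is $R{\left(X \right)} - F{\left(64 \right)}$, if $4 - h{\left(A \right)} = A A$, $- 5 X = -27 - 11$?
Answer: $\frac{1907}{25} \approx 76.28$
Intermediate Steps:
$F{\left(K \right)} = -3 + K$
$X = \frac{38}{5}$ ($X = - \frac{-27 - 11}{5} = \left(- \frac{1}{5}\right) \left(-38\right) = \frac{38}{5} \approx 7.6$)
$h{\left(A \right)} = 4 - A^{2}$ ($h{\left(A \right)} = 4 - A A = 4 - A^{2}$)
$R{\left(P \right)} = -36 + 3 P^{2}$ ($R{\left(P \right)} = - 3 \left(\left(4 - P^{2}\right) + 8\right) = - 3 \left(12 - P^{2}\right) = -36 + 3 P^{2}$)
$R{\left(X \right)} - F{\left(64 \right)} = \left(-36 + 3 \left(\frac{38}{5}\right)^{2}\right) - \left(-3 + 64\right) = \left(-36 + 3 \cdot \frac{1444}{25}\right) - 61 = \left(-36 + \frac{4332}{25}\right) - 61 = \frac{3432}{25} - 61 = \frac{1907}{25}$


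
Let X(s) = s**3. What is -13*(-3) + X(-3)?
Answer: 12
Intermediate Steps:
-13*(-3) + X(-3) = -13*(-3) + (-3)**3 = 39 - 27 = 12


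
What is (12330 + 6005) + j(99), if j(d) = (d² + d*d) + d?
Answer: 38036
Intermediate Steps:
j(d) = d + 2*d² (j(d) = (d² + d²) + d = 2*d² + d = d + 2*d²)
(12330 + 6005) + j(99) = (12330 + 6005) + 99*(1 + 2*99) = 18335 + 99*(1 + 198) = 18335 + 99*199 = 18335 + 19701 = 38036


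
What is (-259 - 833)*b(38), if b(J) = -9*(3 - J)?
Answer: -343980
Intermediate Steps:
b(J) = -27 + 9*J
(-259 - 833)*b(38) = (-259 - 833)*(-27 + 9*38) = -1092*(-27 + 342) = -1092*315 = -343980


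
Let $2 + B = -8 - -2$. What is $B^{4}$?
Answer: $4096$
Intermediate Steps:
$B = -8$ ($B = -2 - 6 = -8$)
$B^{4} = \left(-8\right)^{4} = 4096$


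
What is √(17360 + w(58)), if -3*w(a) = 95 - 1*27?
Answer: 2*√39009/3 ≈ 131.67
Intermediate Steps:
w(a) = -68/3 (w(a) = -(95 - 1*27)/3 = -(95 - 27)/3 = -⅓*68 = -68/3)
√(17360 + w(58)) = √(17360 - 68/3) = √(52012/3) = 2*√39009/3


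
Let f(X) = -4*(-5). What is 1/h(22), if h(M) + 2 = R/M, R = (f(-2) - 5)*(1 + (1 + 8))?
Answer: 11/53 ≈ 0.20755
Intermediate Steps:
f(X) = 20
R = 150 (R = (20 - 5)*(1 + (1 + 8)) = 15*(1 + 9) = 15*10 = 150)
h(M) = -2 + 150/M
1/h(22) = 1/(-2 + 150/22) = 1/(-2 + 150*(1/22)) = 1/(-2 + 75/11) = 1/(53/11) = 11/53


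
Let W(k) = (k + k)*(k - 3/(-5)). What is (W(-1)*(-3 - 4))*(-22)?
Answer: 616/5 ≈ 123.20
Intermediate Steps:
W(k) = 2*k*(⅗ + k) (W(k) = (2*k)*(k - 3*(-⅕)) = (2*k)*(k + ⅗) = (2*k)*(⅗ + k) = 2*k*(⅗ + k))
(W(-1)*(-3 - 4))*(-22) = (((⅖)*(-1)*(3 + 5*(-1)))*(-3 - 4))*(-22) = (((⅖)*(-1)*(3 - 5))*(-7))*(-22) = (((⅖)*(-1)*(-2))*(-7))*(-22) = ((⅘)*(-7))*(-22) = -28/5*(-22) = 616/5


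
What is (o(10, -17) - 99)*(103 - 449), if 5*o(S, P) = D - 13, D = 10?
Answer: 172308/5 ≈ 34462.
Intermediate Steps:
o(S, P) = -⅗ (o(S, P) = (10 - 13)/5 = (⅕)*(-3) = -⅗)
(o(10, -17) - 99)*(103 - 449) = (-⅗ - 99)*(103 - 449) = -498/5*(-346) = 172308/5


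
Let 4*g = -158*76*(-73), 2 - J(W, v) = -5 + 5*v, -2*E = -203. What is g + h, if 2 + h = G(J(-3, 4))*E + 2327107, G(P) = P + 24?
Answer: 5094735/2 ≈ 2.5474e+6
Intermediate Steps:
E = 203/2 (E = -½*(-203) = 203/2 ≈ 101.50)
J(W, v) = 7 - 5*v (J(W, v) = 2 - (-5 + 5*v) = 2 + (5 - 5*v) = 7 - 5*v)
G(P) = 24 + P
g = 219146 (g = (-158*76*(-73))/4 = (-12008*(-73))/4 = (¼)*876584 = 219146)
h = 4656443/2 (h = -2 + ((24 + (7 - 5*4))*(203/2) + 2327107) = -2 + ((24 + (7 - 20))*(203/2) + 2327107) = -2 + ((24 - 13)*(203/2) + 2327107) = -2 + (11*(203/2) + 2327107) = -2 + (2233/2 + 2327107) = -2 + 4656447/2 = 4656443/2 ≈ 2.3282e+6)
g + h = 219146 + 4656443/2 = 5094735/2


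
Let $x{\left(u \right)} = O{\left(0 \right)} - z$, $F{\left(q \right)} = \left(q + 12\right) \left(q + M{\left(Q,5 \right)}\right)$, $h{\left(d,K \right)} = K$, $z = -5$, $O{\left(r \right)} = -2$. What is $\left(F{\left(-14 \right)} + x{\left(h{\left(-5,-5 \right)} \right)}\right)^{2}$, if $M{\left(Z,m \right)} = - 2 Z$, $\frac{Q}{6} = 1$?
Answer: $3025$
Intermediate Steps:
$Q = 6$ ($Q = 6 \cdot 1 = 6$)
$F{\left(q \right)} = \left(-12 + q\right) \left(12 + q\right)$ ($F{\left(q \right)} = \left(q + 12\right) \left(q - 12\right) = \left(12 + q\right) \left(q - 12\right) = \left(12 + q\right) \left(-12 + q\right) = \left(-12 + q\right) \left(12 + q\right)$)
$x{\left(u \right)} = 3$ ($x{\left(u \right)} = -2 - -5 = -2 + 5 = 3$)
$\left(F{\left(-14 \right)} + x{\left(h{\left(-5,-5 \right)} \right)}\right)^{2} = \left(\left(-144 + \left(-14\right)^{2}\right) + 3\right)^{2} = \left(\left(-144 + 196\right) + 3\right)^{2} = \left(52 + 3\right)^{2} = 55^{2} = 3025$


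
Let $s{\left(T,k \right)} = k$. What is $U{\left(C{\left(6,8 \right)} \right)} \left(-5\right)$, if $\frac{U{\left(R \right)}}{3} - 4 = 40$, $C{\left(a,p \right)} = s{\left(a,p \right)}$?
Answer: $-660$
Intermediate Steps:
$C{\left(a,p \right)} = p$
$U{\left(R \right)} = 132$ ($U{\left(R \right)} = 12 + 3 \cdot 40 = 12 + 120 = 132$)
$U{\left(C{\left(6,8 \right)} \right)} \left(-5\right) = 132 \left(-5\right) = -660$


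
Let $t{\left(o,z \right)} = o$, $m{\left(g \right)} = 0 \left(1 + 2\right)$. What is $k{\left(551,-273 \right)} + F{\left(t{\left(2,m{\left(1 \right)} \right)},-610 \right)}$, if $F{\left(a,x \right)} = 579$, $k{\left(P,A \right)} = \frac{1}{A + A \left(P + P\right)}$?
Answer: $\frac{174347900}{301119} \approx 579.0$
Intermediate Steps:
$m{\left(g \right)} = 0$ ($m{\left(g \right)} = 0 \cdot 3 = 0$)
$k{\left(P,A \right)} = \frac{1}{A + 2 A P}$ ($k{\left(P,A \right)} = \frac{1}{A + A 2 P} = \frac{1}{A + 2 A P}$)
$k{\left(551,-273 \right)} + F{\left(t{\left(2,m{\left(1 \right)} \right)},-610 \right)} = \frac{1}{\left(-273\right) \left(1 + 2 \cdot 551\right)} + 579 = - \frac{1}{273 \left(1 + 1102\right)} + 579 = - \frac{1}{273 \cdot 1103} + 579 = \left(- \frac{1}{273}\right) \frac{1}{1103} + 579 = - \frac{1}{301119} + 579 = \frac{174347900}{301119}$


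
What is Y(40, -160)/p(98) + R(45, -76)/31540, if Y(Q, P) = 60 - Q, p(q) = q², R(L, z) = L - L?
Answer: 5/2401 ≈ 0.0020825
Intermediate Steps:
R(L, z) = 0
Y(40, -160)/p(98) + R(45, -76)/31540 = (60 - 1*40)/(98²) + 0/31540 = (60 - 40)/9604 + 0*(1/31540) = 20*(1/9604) + 0 = 5/2401 + 0 = 5/2401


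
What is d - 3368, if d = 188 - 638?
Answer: -3818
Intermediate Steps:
d = -450
d - 3368 = -450 - 3368 = -3818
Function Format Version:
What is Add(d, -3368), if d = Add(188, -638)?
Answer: -3818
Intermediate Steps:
d = -450
Add(d, -3368) = Add(-450, -3368) = -3818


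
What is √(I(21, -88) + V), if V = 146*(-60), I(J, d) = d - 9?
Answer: I*√8857 ≈ 94.112*I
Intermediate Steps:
I(J, d) = -9 + d
V = -8760
√(I(21, -88) + V) = √((-9 - 88) - 8760) = √(-97 - 8760) = √(-8857) = I*√8857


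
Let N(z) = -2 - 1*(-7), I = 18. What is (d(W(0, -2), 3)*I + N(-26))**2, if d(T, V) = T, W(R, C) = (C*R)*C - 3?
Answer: 2401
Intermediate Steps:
W(R, C) = -3 + R*C**2 (W(R, C) = R*C**2 - 3 = -3 + R*C**2)
N(z) = 5 (N(z) = -2 + 7 = 5)
(d(W(0, -2), 3)*I + N(-26))**2 = ((-3 + 0*(-2)**2)*18 + 5)**2 = ((-3 + 0*4)*18 + 5)**2 = ((-3 + 0)*18 + 5)**2 = (-3*18 + 5)**2 = (-54 + 5)**2 = (-49)**2 = 2401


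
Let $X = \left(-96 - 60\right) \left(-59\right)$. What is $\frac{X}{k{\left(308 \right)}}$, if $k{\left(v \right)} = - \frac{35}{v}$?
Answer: $- \frac{404976}{5} \approx -80995.0$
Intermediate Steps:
$X = 9204$ ($X = \left(-156\right) \left(-59\right) = 9204$)
$\frac{X}{k{\left(308 \right)}} = \frac{9204}{\left(-35\right) \frac{1}{308}} = \frac{9204}{- \frac{5}{44}} = 9204 \left(- \frac{44}{5}\right) = - \frac{404976}{5}$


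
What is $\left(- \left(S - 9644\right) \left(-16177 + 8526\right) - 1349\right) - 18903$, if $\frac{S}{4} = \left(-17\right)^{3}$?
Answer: $-224163948$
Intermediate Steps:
$S = -19652$ ($S = 4 \left(-17\right)^{3} = 4 \left(-4913\right) = -19652$)
$\left(- \left(S - 9644\right) \left(-16177 + 8526\right) - 1349\right) - 18903 = \left(- \left(-19652 - 9644\right) \left(-16177 + 8526\right) - 1349\right) - 18903 = \left(- \left(-29296\right) \left(-7651\right) - 1349\right) - 18903 = \left(\left(-1\right) 224143696 - 1349\right) - 18903 = \left(-224143696 - 1349\right) - 18903 = -224145045 - 18903 = -224163948$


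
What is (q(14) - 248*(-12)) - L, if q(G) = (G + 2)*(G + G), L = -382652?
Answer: 386076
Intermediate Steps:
q(G) = 2*G*(2 + G) (q(G) = (2 + G)*(2*G) = 2*G*(2 + G))
(q(14) - 248*(-12)) - L = (2*14*(2 + 14) - 248*(-12)) - 1*(-382652) = (2*14*16 + 2976) + 382652 = (448 + 2976) + 382652 = 3424 + 382652 = 386076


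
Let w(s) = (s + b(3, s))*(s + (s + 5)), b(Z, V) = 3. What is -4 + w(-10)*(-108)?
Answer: -11344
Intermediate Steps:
w(s) = (3 + s)*(5 + 2*s) (w(s) = (s + 3)*(s + (s + 5)) = (3 + s)*(s + (5 + s)) = (3 + s)*(5 + 2*s))
-4 + w(-10)*(-108) = -4 + (15 + 2*(-10)² + 11*(-10))*(-108) = -4 + (15 + 2*100 - 110)*(-108) = -4 + (15 + 200 - 110)*(-108) = -4 + 105*(-108) = -4 - 11340 = -11344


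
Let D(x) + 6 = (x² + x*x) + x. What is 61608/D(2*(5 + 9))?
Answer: 10268/265 ≈ 38.747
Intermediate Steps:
D(x) = -6 + x + 2*x² (D(x) = -6 + ((x² + x*x) + x) = -6 + ((x² + x²) + x) = -6 + (2*x² + x) = -6 + (x + 2*x²) = -6 + x + 2*x²)
61608/D(2*(5 + 9)) = 61608/(-6 + 2*(5 + 9) + 2*(2*(5 + 9))²) = 61608/(-6 + 2*14 + 2*(2*14)²) = 61608/(-6 + 28 + 2*28²) = 61608/(-6 + 28 + 2*784) = 61608/(-6 + 28 + 1568) = 61608/1590 = 61608*(1/1590) = 10268/265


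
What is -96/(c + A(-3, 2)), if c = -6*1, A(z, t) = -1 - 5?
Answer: 8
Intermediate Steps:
A(z, t) = -6
c = -6
-96/(c + A(-3, 2)) = -96/(-6 - 6) = -96/(-12) = -1/12*(-96) = 8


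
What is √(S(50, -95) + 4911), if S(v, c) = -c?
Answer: √5006 ≈ 70.753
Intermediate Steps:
√(S(50, -95) + 4911) = √(-1*(-95) + 4911) = √(95 + 4911) = √5006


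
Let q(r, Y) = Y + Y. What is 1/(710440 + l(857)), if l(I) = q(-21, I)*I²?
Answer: 1/1259556026 ≈ 7.9393e-10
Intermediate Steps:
q(r, Y) = 2*Y
l(I) = 2*I³ (l(I) = (2*I)*I² = 2*I³)
1/(710440 + l(857)) = 1/(710440 + 2*857³) = 1/(710440 + 2*629422793) = 1/(710440 + 1258845586) = 1/1259556026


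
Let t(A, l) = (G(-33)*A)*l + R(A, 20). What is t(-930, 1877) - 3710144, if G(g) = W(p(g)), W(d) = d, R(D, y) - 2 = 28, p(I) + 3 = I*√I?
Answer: 1526716 + 57605130*I*√33 ≈ 1.5267e+6 + 3.3092e+8*I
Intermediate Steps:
p(I) = -3 + I^(3/2) (p(I) = -3 + I*√I = -3 + I^(3/2))
R(D, y) = 30 (R(D, y) = 2 + 28 = 30)
G(g) = -3 + g^(3/2)
t(A, l) = 30 + A*l*(-3 - 33*I*√33) (t(A, l) = ((-3 + (-33)^(3/2))*A)*l + 30 = ((-3 - 33*I*√33)*A)*l + 30 = (A*(-3 - 33*I*√33))*l + 30 = A*l*(-3 - 33*I*√33) + 30 = 30 + A*l*(-3 - 33*I*√33))
t(-930, 1877) - 3710144 = (30 - 3*(-930)*1877*(1 + 11*I*√33)) - 3710144 = (30 + (5236830 + 57605130*I*√33)) - 3710144 = (5236860 + 57605130*I*√33) - 3710144 = 1526716 + 57605130*I*√33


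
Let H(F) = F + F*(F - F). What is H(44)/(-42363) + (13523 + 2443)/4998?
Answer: 112691291/35288379 ≈ 3.1934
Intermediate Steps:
H(F) = F (H(F) = F + F*0 = F + 0 = F)
H(44)/(-42363) + (13523 + 2443)/4998 = 44/(-42363) + (13523 + 2443)/4998 = 44*(-1/42363) + 15966*(1/4998) = -44/42363 + 2661/833 = 112691291/35288379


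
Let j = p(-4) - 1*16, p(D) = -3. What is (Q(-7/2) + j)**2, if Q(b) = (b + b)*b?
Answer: 121/4 ≈ 30.250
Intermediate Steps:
Q(b) = 2*b**2 (Q(b) = (2*b)*b = 2*b**2)
j = -19 (j = -3 - 1*16 = -3 - 16 = -19)
(Q(-7/2) + j)**2 = (2*(-7/2)**2 - 19)**2 = (2*(49/4) - 19)**2 = (49/2 - 19)**2 = (11/2)**2 = 121/4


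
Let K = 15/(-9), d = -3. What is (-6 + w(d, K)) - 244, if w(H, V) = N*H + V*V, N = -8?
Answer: -2009/9 ≈ -223.22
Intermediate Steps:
K = -5/3 (K = 15*(-1/9) = -5/3 ≈ -1.6667)
w(H, V) = V**2 - 8*H (w(H, V) = -8*H + V*V = -8*H + V**2 = V**2 - 8*H)
(-6 + w(d, K)) - 244 = (-6 + ((-5/3)**2 - 8*(-3))) - 244 = (-6 + (25/9 + 24)) - 244 = (-6 + 241/9) - 244 = 187/9 - 244 = -2009/9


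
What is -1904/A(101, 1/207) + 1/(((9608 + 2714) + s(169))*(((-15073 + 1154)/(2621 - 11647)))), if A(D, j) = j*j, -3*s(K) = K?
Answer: -41785738549696650/512177443 ≈ -8.1585e+7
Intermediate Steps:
s(K) = -K/3
A(D, j) = j²
-1904/A(101, 1/207) + 1/(((9608 + 2714) + s(169))*(((-15073 + 1154)/(2621 - 11647)))) = -1904/((1/207)²) + 1/(((9608 + 2714) - ⅓*169)*(((-15073 + 1154)/(2621 - 11647)))) = -1904/((1/207)²) + 1/((12322 - 169/3)*((-13919/(-9026)))) = -1904/1/42849 + 1/((36797/3)*((-13919*(-1/9026)))) = -1904*42849 + 3/(36797*(13919/9026)) = -81584496 + (3/36797)*(9026/13919) = -81584496 + 27078/512177443 = -41785738549696650/512177443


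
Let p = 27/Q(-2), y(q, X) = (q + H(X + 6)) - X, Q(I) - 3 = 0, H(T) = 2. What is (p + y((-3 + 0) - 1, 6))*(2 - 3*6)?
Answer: -16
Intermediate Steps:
Q(I) = 3 (Q(I) = 3 + 0 = 3)
y(q, X) = 2 + q - X (y(q, X) = (q + 2) - X = (2 + q) - X = 2 + q - X)
p = 9 (p = 27/3 = 27*(1/3) = 9)
(p + y((-3 + 0) - 1, 6))*(2 - 3*6) = (9 + (2 + ((-3 + 0) - 1) - 1*6))*(2 - 3*6) = (9 + (2 + (-3 - 1) - 6))*(2 - 18) = (9 + (2 - 4 - 6))*(-16) = (9 - 8)*(-16) = 1*(-16) = -16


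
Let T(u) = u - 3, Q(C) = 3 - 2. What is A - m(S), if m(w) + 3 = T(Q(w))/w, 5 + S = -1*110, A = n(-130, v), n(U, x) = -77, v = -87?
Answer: -8512/115 ≈ -74.017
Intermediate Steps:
Q(C) = 1
A = -77
T(u) = -3 + u
S = -115 (S = -5 - 1*110 = -5 - 110 = -115)
m(w) = -3 - 2/w (m(w) = -3 + (-3 + 1)/w = -3 - 2/w)
A - m(S) = -77 - (-3 - 2/(-115)) = -77 - (-3 - 2*(-1/115)) = -77 - (-3 + 2/115) = -77 - 1*(-343/115) = -77 + 343/115 = -8512/115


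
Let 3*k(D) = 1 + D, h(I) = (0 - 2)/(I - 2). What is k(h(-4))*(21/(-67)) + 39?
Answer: 7811/201 ≈ 38.861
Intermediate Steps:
h(I) = -2/(-2 + I)
k(D) = 1/3 + D/3 (k(D) = (1 + D)/3 = 1/3 + D/3)
k(h(-4))*(21/(-67)) + 39 = (1/3 + (-2/(-2 - 4))/3)*(21/(-67)) + 39 = (1/3 + (-2/(-6))/3)*(21*(-1/67)) + 39 = (1/3 + (-2*(-1/6))/3)*(-21/67) + 39 = (1/3 + (1/3)*(1/3))*(-21/67) + 39 = (1/3 + 1/9)*(-21/67) + 39 = (4/9)*(-21/67) + 39 = -28/201 + 39 = 7811/201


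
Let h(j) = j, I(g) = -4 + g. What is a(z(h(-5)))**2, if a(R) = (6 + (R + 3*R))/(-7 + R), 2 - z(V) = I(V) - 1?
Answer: 2916/25 ≈ 116.64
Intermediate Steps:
z(V) = 7 - V (z(V) = 2 - ((-4 + V) - 1) = 2 - (-5 + V) = 2 + (5 - V) = 7 - V)
a(R) = (6 + 4*R)/(-7 + R)
a(z(h(-5)))**2 = (2*(3 + 2*(7 - 1*(-5)))/(-7 + (7 - 1*(-5))))**2 = (2*(3 + 2*(7 + 5))/(-7 + (7 + 5)))**2 = (2*(3 + 2*12)/(-7 + 12))**2 = (2*(3 + 24)/5)**2 = (2*(1/5)*27)**2 = (54/5)**2 = 2916/25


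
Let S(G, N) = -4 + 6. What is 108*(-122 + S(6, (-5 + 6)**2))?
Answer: -12960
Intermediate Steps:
S(G, N) = 2
108*(-122 + S(6, (-5 + 6)**2)) = 108*(-122 + 2) = 108*(-120) = -12960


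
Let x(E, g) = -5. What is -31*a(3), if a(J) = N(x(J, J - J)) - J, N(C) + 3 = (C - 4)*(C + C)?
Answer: -2604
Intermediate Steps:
N(C) = -3 + 2*C*(-4 + C) (N(C) = -3 + (C - 4)*(C + C) = -3 + (-4 + C)*(2*C) = -3 + 2*C*(-4 + C))
a(J) = 87 - J (a(J) = (-3 - 8*(-5) + 2*(-5)**2) - J = (-3 + 40 + 2*25) - J = (-3 + 40 + 50) - J = 87 - J)
-31*a(3) = -31*(87 - 1*3) = -31*(87 - 3) = -31*84 = -2604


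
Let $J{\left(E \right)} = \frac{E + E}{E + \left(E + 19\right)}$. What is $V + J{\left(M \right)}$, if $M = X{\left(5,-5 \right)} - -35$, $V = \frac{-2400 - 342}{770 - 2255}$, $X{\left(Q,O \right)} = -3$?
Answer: $\frac{107542}{41085} \approx 2.6175$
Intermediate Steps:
$V = \frac{914}{495}$ ($V = - \frac{2742}{-1485} = \left(-2742\right) \left(- \frac{1}{1485}\right) = \frac{914}{495} \approx 1.8465$)
$M = 32$ ($M = -3 - -35 = -3 + 35 = 32$)
$J{\left(E \right)} = \frac{2 E}{19 + 2 E}$ ($J{\left(E \right)} = \frac{2 E}{E + \left(19 + E\right)} = \frac{2 E}{19 + 2 E}$)
$V + J{\left(M \right)} = \frac{914}{495} + 2 \cdot 32 \frac{1}{19 + 2 \cdot 32} = \frac{914}{495} + 2 \cdot 32 \frac{1}{19 + 64} = \frac{914}{495} + 2 \cdot 32 \cdot \frac{1}{83} = \frac{914}{495} + \frac{64}{83} = \frac{107542}{41085}$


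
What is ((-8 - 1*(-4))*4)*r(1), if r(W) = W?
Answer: -16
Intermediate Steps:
((-8 - 1*(-4))*4)*r(1) = ((-8 - 1*(-4))*4)*1 = ((-8 + 4)*4)*1 = -4*4*1 = -16*1 = -16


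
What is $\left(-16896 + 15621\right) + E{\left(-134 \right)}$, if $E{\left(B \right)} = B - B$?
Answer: $-1275$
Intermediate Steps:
$E{\left(B \right)} = 0$
$\left(-16896 + 15621\right) + E{\left(-134 \right)} = \left(-16896 + 15621\right) + 0 = -1275 + 0 = -1275$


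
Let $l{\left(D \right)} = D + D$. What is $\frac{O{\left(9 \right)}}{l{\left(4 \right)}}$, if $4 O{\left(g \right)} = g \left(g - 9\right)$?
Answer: $0$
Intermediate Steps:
$l{\left(D \right)} = 2 D$
$O{\left(g \right)} = \frac{g \left(-9 + g\right)}{4}$ ($O{\left(g \right)} = \frac{g \left(g - 9\right)}{4} = \frac{g \left(-9 + g\right)}{4}$)
$\frac{O{\left(9 \right)}}{l{\left(4 \right)}} = \frac{\frac{1}{4} \cdot 9 \left(-9 + 9\right)}{2 \cdot 4} = \frac{\frac{1}{4} \cdot 9 \cdot 0}{8} = \frac{1}{8} \cdot 0 = 0$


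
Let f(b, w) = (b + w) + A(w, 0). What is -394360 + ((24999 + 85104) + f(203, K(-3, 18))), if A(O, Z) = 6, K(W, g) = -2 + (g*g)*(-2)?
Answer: -284698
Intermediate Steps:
K(W, g) = -2 - 2*g² (K(W, g) = -2 + g²*(-2) = -2 - 2*g²)
f(b, w) = 6 + b + w (f(b, w) = (b + w) + 6 = 6 + b + w)
-394360 + ((24999 + 85104) + f(203, K(-3, 18))) = -394360 + ((24999 + 85104) + (6 + 203 + (-2 - 2*18²))) = -394360 + (110103 + (6 + 203 + (-2 - 2*324))) = -394360 + (110103 + (6 + 203 + (-2 - 648))) = -394360 + (110103 + (6 + 203 - 650)) = -394360 + (110103 - 441) = -394360 + 109662 = -284698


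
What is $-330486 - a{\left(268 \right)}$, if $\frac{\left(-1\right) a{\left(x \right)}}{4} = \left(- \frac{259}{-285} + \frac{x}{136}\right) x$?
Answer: $- \frac{1586249734}{4845} \approx -3.274 \cdot 10^{5}$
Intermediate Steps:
$a{\left(x \right)} = - 4 x \left(\frac{259}{285} + \frac{x}{136}\right)$ ($a{\left(x \right)} = - 4 \left(- \frac{259}{-285} + \frac{x}{136}\right) x = - 4 \left(\left(-259\right) \left(- \frac{1}{285}\right) + x \frac{1}{136}\right) x = - 4 \left(\frac{259}{285} + \frac{x}{136}\right) x = - 4 x \left(\frac{259}{285} + \frac{x}{136}\right)$)
$-330486 - a{\left(268 \right)} = -330486 - \left(- \frac{1}{9690}\right) 268 \left(35224 + 285 \cdot 268\right) = -330486 - \left(- \frac{1}{9690}\right) 268 \left(35224 + 76380\right) = -330486 - \left(- \frac{1}{9690}\right) 268 \cdot 111604 = -330486 - - \frac{14954936}{4845} = -330486 + \frac{14954936}{4845} = - \frac{1586249734}{4845}$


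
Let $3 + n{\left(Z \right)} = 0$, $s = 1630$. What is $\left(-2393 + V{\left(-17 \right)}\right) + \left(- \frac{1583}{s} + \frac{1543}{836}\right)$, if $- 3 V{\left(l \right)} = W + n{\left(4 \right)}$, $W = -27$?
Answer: $- \frac{1623037369}{681340} \approx -2382.1$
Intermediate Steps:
$n{\left(Z \right)} = -3$ ($n{\left(Z \right)} = -3 + 0 = -3$)
$V{\left(l \right)} = 10$ ($V{\left(l \right)} = - \frac{-27 - 3}{3} = \left(- \frac{1}{3}\right) \left(-30\right) = 10$)
$\left(-2393 + V{\left(-17 \right)}\right) + \left(- \frac{1583}{s} + \frac{1543}{836}\right) = \left(-2393 + 10\right) + \left(- \frac{1583}{1630} + \frac{1543}{836}\right) = -2383 + \left(\left(-1583\right) \frac{1}{1630} + 1543 \cdot \frac{1}{836}\right) = -2383 + \left(- \frac{1583}{1630} + \frac{1543}{836}\right) = -2383 + \frac{595851}{681340} = - \frac{1623037369}{681340}$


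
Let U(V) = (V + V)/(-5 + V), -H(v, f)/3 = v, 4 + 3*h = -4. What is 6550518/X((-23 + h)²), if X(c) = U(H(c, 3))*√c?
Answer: 58404418488/456533 ≈ 1.2793e+5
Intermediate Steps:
h = -8/3 (h = -4/3 + (⅓)*(-4) = -4/3 - 4/3 = -8/3 ≈ -2.6667)
H(v, f) = -3*v
U(V) = 2*V/(-5 + V) (U(V) = (2*V)/(-5 + V) = 2*V/(-5 + V))
X(c) = -6*c^(3/2)/(-5 - 3*c) (X(c) = (2*(-3*c)/(-5 - 3*c))*√c = (-6*c/(-5 - 3*c))*√c = -6*c^(3/2)/(-5 - 3*c))
6550518/X((-23 + h)²) = 6550518/((6*((-23 - 8/3)²)^(3/2)/(5 + 3*(-23 - 8/3)²))) = 6550518/((6*((-77/3)²)^(3/2)/(5 + 3*(-77/3)²))) = 6550518/((6*(5929/9)^(3/2)/(5 + 3*(5929/9)))) = 6550518/((6*(456533/27)/(5 + 5929/3))) = 6550518/((6*(456533/27)/(5944/3))) = 6550518/((6*(456533/27)*(3/5944))) = 6550518/(456533/8916) = 6550518*(8916/456533) = 58404418488/456533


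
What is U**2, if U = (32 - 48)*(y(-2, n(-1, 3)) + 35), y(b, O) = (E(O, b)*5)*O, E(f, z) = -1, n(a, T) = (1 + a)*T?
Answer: 313600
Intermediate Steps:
n(a, T) = T*(1 + a)
y(b, O) = -5*O (y(b, O) = (-1*5)*O = -5*O)
U = -560 (U = (32 - 48)*(-15*(1 - 1) + 35) = -16*(-15*0 + 35) = -16*(-5*0 + 35) = -16*(0 + 35) = -16*35 = -560)
U**2 = (-560)**2 = 313600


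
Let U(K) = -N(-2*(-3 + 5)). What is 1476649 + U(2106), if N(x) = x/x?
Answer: 1476648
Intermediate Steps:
N(x) = 1
U(K) = -1 (U(K) = -1*1 = -1)
1476649 + U(2106) = 1476649 - 1 = 1476648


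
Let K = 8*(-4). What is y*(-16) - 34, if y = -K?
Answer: -546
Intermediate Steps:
K = -32
y = 32 (y = -1*(-32) = 32)
y*(-16) - 34 = 32*(-16) - 34 = -512 - 34 = -546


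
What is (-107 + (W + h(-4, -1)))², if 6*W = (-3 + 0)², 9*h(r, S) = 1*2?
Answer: 3591025/324 ≈ 11083.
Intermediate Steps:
h(r, S) = 2/9 (h(r, S) = (1*2)/9 = (⅑)*2 = 2/9)
W = 3/2 (W = (-3 + 0)²/6 = (⅙)*(-3)² = (⅙)*9 = 3/2 ≈ 1.5000)
(-107 + (W + h(-4, -1)))² = (-107 + (3/2 + 2/9))² = (-107 + 31/18)² = (-1895/18)² = 3591025/324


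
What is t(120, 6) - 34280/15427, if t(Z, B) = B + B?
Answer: 150844/15427 ≈ 9.7779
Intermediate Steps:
t(Z, B) = 2*B
t(120, 6) - 34280/15427 = 2*6 - 34280/15427 = 12 - 34280*1/15427 = 12 - 34280/15427 = 150844/15427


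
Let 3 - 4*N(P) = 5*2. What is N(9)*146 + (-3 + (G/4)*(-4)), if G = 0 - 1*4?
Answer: -509/2 ≈ -254.50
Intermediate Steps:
G = -4 (G = 0 - 4 = -4)
N(P) = -7/4 (N(P) = 3/4 - 5*2/4 = 3/4 - 1/4*10 = 3/4 - 5/2 = -7/4)
N(9)*146 + (-3 + (G/4)*(-4)) = -7/4*146 + (-3 - 4/4*(-4)) = -511/2 + (-3 - 4*1/4*(-4)) = -511/2 + (-3 - 1*(-4)) = -511/2 + (-3 + 4) = -511/2 + 1 = -509/2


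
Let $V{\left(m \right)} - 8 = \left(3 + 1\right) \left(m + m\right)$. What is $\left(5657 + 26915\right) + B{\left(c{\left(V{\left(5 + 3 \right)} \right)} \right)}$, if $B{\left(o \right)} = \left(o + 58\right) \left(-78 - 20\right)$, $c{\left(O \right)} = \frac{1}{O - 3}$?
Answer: $\frac{1855174}{69} \approx 26887.0$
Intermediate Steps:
$V{\left(m \right)} = 8 + 8 m$ ($V{\left(m \right)} = 8 + \left(3 + 1\right) \left(m + m\right) = 8 + 4 \cdot 2 m = 8 + 8 m$)
$c{\left(O \right)} = \frac{1}{-3 + O}$
$B{\left(o \right)} = -5684 - 98 o$ ($B{\left(o \right)} = \left(58 + o\right) \left(-98\right) = -5684 - 98 o$)
$\left(5657 + 26915\right) + B{\left(c{\left(V{\left(5 + 3 \right)} \right)} \right)} = \left(5657 + 26915\right) - \left(5684 + \frac{98}{-3 + \left(8 + 8 \left(5 + 3\right)\right)}\right) = 32572 - \left(5684 + \frac{98}{-3 + \left(8 + 8 \cdot 8\right)}\right) = 32572 - \left(5684 + \frac{98}{-3 + \left(8 + 64\right)}\right) = 32572 - \left(5684 + \frac{98}{-3 + 72}\right) = 32572 - \left(5684 + \frac{98}{69}\right) = 32572 - \frac{392294}{69} = \frac{1855174}{69}$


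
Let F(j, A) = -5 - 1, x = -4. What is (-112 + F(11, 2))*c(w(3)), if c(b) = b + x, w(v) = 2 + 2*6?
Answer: -1180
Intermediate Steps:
F(j, A) = -6
w(v) = 14 (w(v) = 2 + 12 = 14)
c(b) = -4 + b (c(b) = b - 4 = -4 + b)
(-112 + F(11, 2))*c(w(3)) = (-112 - 6)*(-4 + 14) = -118*10 = -1180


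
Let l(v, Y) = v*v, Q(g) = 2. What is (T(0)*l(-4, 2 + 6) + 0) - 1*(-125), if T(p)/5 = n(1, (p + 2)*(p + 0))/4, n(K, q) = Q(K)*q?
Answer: 125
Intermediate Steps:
n(K, q) = 2*q
T(p) = 5*p*(2 + p)/2 (T(p) = 5*((2*((p + 2)*(p + 0)))/4) = 5*((2*((2 + p)*p))*(1/4)) = 5*((2*(p*(2 + p)))*(1/4)) = 5*((2*p*(2 + p))*(1/4)) = 5*(p*(2 + p)/2) = 5*p*(2 + p)/2)
l(v, Y) = v**2
(T(0)*l(-4, 2 + 6) + 0) - 1*(-125) = (((5/2)*0*(2 + 0))*(-4)**2 + 0) - 1*(-125) = (((5/2)*0*2)*16 + 0) + 125 = (0*16 + 0) + 125 = (0 + 0) + 125 = 0 + 125 = 125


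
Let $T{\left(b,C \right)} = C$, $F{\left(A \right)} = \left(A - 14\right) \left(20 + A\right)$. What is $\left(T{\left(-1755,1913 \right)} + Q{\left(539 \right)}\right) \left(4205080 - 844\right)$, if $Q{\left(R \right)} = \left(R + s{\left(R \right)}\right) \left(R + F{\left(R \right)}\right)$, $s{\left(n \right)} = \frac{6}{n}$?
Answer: $\frac{51303713215935780}{77} \approx 6.6628 \cdot 10^{14}$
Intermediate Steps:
$F{\left(A \right)} = \left(-14 + A\right) \left(20 + A\right)$
$Q{\left(R \right)} = \left(R + \frac{6}{R}\right) \left(-280 + R^{2} + 7 R\right)$ ($Q{\left(R \right)} = \left(R + \frac{6}{R}\right) \left(R + \left(-280 + R^{2} + 6 R\right)\right) = \left(R + \frac{6}{R}\right) \left(-280 + R^{2} + 7 R\right)$)
$\left(T{\left(-1755,1913 \right)} + Q{\left(539 \right)}\right) \left(4205080 - 844\right) = \left(1913 + \left(42 + 539^{3} - \frac{1680}{539} - 147686 + 7 \cdot 539^{2}\right)\right) \left(4205080 - 844\right) = \left(1913 + \left(42 + 156590819 - \frac{240}{77} - 147686 + 7 \cdot 290521\right)\right) 4204236 = \left(1913 + \left(42 + 156590819 - \frac{240}{77} - 147686 + 2033647\right)\right) 4204236 = \left(1913 + \frac{12202715054}{77}\right) 4204236 = \frac{12202862355}{77} \cdot 4204236 = \frac{51303713215935780}{77}$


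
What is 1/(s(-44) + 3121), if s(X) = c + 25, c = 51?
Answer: 1/3197 ≈ 0.00031279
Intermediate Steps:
s(X) = 76 (s(X) = 51 + 25 = 76)
1/(s(-44) + 3121) = 1/(76 + 3121) = 1/3197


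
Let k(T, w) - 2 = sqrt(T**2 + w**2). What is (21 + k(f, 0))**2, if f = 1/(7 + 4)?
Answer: 64516/121 ≈ 533.19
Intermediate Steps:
f = 1/11 ≈ 0.090909
k(T, w) = 2 + sqrt(T**2 + w**2)
(21 + k(f, 0))**2 = (21 + (2 + sqrt((1/11)**2 + 0**2)))**2 = (21 + (2 + sqrt(1/121 + 0)))**2 = (21 + (2 + sqrt(1/121)))**2 = (21 + (2 + 1/11))**2 = (21 + 23/11)**2 = (254/11)**2 = 64516/121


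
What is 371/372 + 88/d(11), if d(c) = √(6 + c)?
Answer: 371/372 + 88*√17/17 ≈ 22.340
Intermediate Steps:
371/372 + 88/d(11) = 371/372 + 88/(√(6 + 11)) = 371*(1/372) + 88/(√17) = 371/372 + 88*(√17/17) = 371/372 + 88*√17/17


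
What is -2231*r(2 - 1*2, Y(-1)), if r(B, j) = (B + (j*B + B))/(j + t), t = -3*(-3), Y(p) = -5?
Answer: 0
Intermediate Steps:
t = 9
r(B, j) = (2*B + B*j)/(9 + j) (r(B, j) = (B + (j*B + B))/(j + 9) = (B + (B*j + B))/(9 + j) = (B + (B + B*j))/(9 + j) = (2*B + B*j)/(9 + j))
-2231*r(2 - 1*2, Y(-1)) = -2231*(2 - 1*2)*(2 - 5)/(9 - 5) = -2231*(2 - 2)*(-3)/4 = -0*(-3)/4 = -2231*0 = 0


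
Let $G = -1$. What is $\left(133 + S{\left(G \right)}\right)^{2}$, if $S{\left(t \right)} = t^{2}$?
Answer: $17956$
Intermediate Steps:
$\left(133 + S{\left(G \right)}\right)^{2} = \left(133 + \left(-1\right)^{2}\right)^{2} = \left(133 + 1\right)^{2} = 134^{2} = 17956$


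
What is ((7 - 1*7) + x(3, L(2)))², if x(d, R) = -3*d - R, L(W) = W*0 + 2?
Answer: 121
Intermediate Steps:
L(W) = 2 (L(W) = 0 + 2 = 2)
x(d, R) = -R - 3*d
((7 - 1*7) + x(3, L(2)))² = ((7 - 1*7) + (-1*2 - 3*3))² = ((7 - 7) + (-2 - 9))² = (0 - 11)² = (-11)² = 121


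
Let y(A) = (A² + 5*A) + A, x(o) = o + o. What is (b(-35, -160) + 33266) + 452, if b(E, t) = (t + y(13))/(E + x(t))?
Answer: 11969803/355 ≈ 33718.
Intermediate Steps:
x(o) = 2*o
y(A) = A² + 6*A
b(E, t) = (247 + t)/(E + 2*t) (b(E, t) = (t + 13*(6 + 13))/(E + 2*t) = (t + 13*19)/(E + 2*t) = (t + 247)/(E + 2*t) = (247 + t)/(E + 2*t))
(b(-35, -160) + 33266) + 452 = ((247 - 160)/(-35 + 2*(-160)) + 33266) + 452 = (87/(-35 - 320) + 33266) + 452 = (87/(-355) + 33266) + 452 = (-1/355*87 + 33266) + 452 = (-87/355 + 33266) + 452 = 11809343/355 + 452 = 11969803/355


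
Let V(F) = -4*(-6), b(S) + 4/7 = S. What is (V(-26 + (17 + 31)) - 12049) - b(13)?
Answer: -84262/7 ≈ -12037.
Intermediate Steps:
b(S) = -4/7 + S
V(F) = 24
(V(-26 + (17 + 31)) - 12049) - b(13) = (24 - 12049) - (-4/7 + 13) = -12025 - 1*87/7 = -12025 - 87/7 = -84262/7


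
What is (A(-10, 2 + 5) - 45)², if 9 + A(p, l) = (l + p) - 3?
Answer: 3600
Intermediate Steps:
A(p, l) = -12 + l + p (A(p, l) = -9 + ((l + p) - 3) = -9 + (-3 + l + p) = -12 + l + p)
(A(-10, 2 + 5) - 45)² = ((-12 + (2 + 5) - 10) - 45)² = ((-12 + 7 - 10) - 45)² = (-15 - 45)² = (-60)² = 3600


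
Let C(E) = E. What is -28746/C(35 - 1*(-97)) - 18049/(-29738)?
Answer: -35519420/163559 ≈ -217.17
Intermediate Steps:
-28746/C(35 - 1*(-97)) - 18049/(-29738) = -28746/(35 - 1*(-97)) - 18049/(-29738) = -28746/(35 + 97) - 18049*(-1/29738) = -28746/132 + 18049/29738 = -28746*1/132 + 18049/29738 = -4791/22 + 18049/29738 = -35519420/163559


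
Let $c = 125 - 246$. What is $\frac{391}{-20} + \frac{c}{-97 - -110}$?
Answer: $- \frac{7503}{260} \approx -28.858$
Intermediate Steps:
$c = -121$
$\frac{391}{-20} + \frac{c}{-97 - -110} = \frac{391}{-20} - \frac{121}{-97 - -110} = 391 \left(- \frac{1}{20}\right) - \frac{121}{-97 + 110} = - \frac{391}{20} - \frac{121}{13} = - \frac{7503}{260}$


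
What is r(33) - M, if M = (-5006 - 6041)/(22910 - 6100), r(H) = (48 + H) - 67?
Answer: 246387/16810 ≈ 14.657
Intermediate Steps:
r(H) = -19 + H
M = -11047/16810 ≈ -0.65717
r(33) - M = (-19 + 33) - 1*(-11047/16810) = 14 + 11047/16810 = 246387/16810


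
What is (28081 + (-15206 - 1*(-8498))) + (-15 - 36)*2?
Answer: 21271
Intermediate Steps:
(28081 + (-15206 - 1*(-8498))) + (-15 - 36)*2 = (28081 + (-15206 + 8498)) - 51*2 = (28081 - 6708) - 102 = 21373 - 102 = 21271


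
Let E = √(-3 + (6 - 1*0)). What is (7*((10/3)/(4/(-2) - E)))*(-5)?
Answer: 700/3 - 350*√3/3 ≈ 31.261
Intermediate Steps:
E = √3 (E = √(-3 + (6 + 0)) = √(-3 + 6) = √3 ≈ 1.7320)
(7*((10/3)/(4/(-2) - E)))*(-5) = (7*((10/3)/(4/(-2) - √3)))*(-5) = (7*((10*(⅓))/(4*(-½) - √3)))*(-5) = (7*(10/(3*(-2 - √3))))*(-5) = (70/(3*(-2 - √3)))*(-5) = -350/(3*(-2 - √3))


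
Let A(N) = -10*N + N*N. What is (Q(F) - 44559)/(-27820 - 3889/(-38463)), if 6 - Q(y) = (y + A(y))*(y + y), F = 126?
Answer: 144603071631/1070036771 ≈ 135.14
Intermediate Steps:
A(N) = N² - 10*N (A(N) = -10*N + N² = N² - 10*N)
Q(y) = 6 - 2*y*(y + y*(-10 + y)) (Q(y) = 6 - (y + y*(-10 + y))*(y + y) = 6 - (y + y*(-10 + y))*2*y = 6 - 2*y*(y + y*(-10 + y)))
(Q(F) - 44559)/(-27820 - 3889/(-38463)) = ((6 - 2*126³ + 18*126²) - 44559)/(-27820 - 3889/(-38463)) = ((6 - 2*2000376 + 18*15876) - 44559)/(-27820 - 3889*(-1/38463)) = ((6 - 4000752 + 285768) - 44559)/(-27820 + 3889/38463) = (-3714978 - 44559)/(-1070036771/38463) = -3759537*(-38463/1070036771) = 144603071631/1070036771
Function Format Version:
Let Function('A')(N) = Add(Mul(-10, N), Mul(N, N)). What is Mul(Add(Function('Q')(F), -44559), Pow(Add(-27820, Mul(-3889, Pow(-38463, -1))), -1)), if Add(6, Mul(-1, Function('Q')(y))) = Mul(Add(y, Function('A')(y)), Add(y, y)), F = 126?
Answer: Rational(144603071631, 1070036771) ≈ 135.14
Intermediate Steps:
Function('A')(N) = Add(Pow(N, 2), Mul(-10, N)) (Function('A')(N) = Add(Mul(-10, N), Pow(N, 2)) = Add(Pow(N, 2), Mul(-10, N)))
Function('Q')(y) = Add(6, Mul(-2, y, Add(y, Mul(y, Add(-10, y))))) (Function('Q')(y) = Add(6, Mul(-1, Mul(Add(y, Mul(y, Add(-10, y))), Add(y, y)))) = Add(6, Mul(-1, Mul(Add(y, Mul(y, Add(-10, y))), Mul(2, y)))) = Add(6, Mul(-1, Mul(2, y, Add(y, Mul(y, Add(-10, y)))))) = Add(6, Mul(-2, y, Add(y, Mul(y, Add(-10, y))))))
Mul(Add(Function('Q')(F), -44559), Pow(Add(-27820, Mul(-3889, Pow(-38463, -1))), -1)) = Mul(Add(Add(6, Mul(-2, Pow(126, 3)), Mul(18, Pow(126, 2))), -44559), Pow(Add(-27820, Mul(-3889, Pow(-38463, -1))), -1)) = Mul(Add(Add(6, Mul(-2, 2000376), Mul(18, 15876)), -44559), Pow(Add(-27820, Mul(-3889, Rational(-1, 38463))), -1)) = Mul(Add(Add(6, -4000752, 285768), -44559), Pow(Add(-27820, Rational(3889, 38463)), -1)) = Mul(Add(-3714978, -44559), Pow(Rational(-1070036771, 38463), -1)) = Mul(-3759537, Rational(-38463, 1070036771)) = Rational(144603071631, 1070036771)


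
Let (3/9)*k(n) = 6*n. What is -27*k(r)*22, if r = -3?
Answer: 32076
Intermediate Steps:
k(n) = 18*n (k(n) = 3*(6*n) = 18*n)
-27*k(r)*22 = -486*(-3)*22 = -27*(-54)*22 = 1458*22 = 32076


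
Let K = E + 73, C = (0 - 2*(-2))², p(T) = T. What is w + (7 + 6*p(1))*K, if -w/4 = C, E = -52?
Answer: 209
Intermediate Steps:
C = 16 (C = (0 + 4)² = 4² = 16)
w = -64 (w = -4*16 = -64)
K = 21 (K = -52 + 73 = 21)
w + (7 + 6*p(1))*K = -64 + (7 + 6*1)*21 = -64 + (7 + 6)*21 = -64 + 13*21 = -64 + 273 = 209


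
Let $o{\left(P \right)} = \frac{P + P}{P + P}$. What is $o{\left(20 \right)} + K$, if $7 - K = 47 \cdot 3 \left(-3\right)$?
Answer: $431$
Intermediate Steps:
$o{\left(P \right)} = 1$ ($o{\left(P \right)} = \frac{2 P}{2 P} = 2 P \frac{1}{2 P} = 1$)
$K = 430$ ($K = 7 - 47 \cdot 3 \left(-3\right) = 7 - 47 \left(-9\right) = 7 - -423 = 7 + 423 = 430$)
$o{\left(20 \right)} + K = 1 + 430 = 431$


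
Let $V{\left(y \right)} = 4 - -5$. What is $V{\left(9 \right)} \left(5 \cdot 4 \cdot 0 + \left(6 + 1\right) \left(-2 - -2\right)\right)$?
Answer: $0$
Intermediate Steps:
$V{\left(y \right)} = 9$ ($V{\left(y \right)} = 4 + 5 = 9$)
$V{\left(9 \right)} \left(5 \cdot 4 \cdot 0 + \left(6 + 1\right) \left(-2 - -2\right)\right) = 9 \left(5 \cdot 4 \cdot 0 + \left(6 + 1\right) \left(-2 - -2\right)\right) = 9 \left(20 \cdot 0 + 7 \left(-2 + 2\right)\right) = 9 \left(0 + 7 \cdot 0\right) = 9 \left(0 + 0\right) = 9 \cdot 0 = 0$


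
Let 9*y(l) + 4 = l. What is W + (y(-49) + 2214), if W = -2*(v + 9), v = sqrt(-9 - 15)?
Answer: 19711/9 - 4*I*sqrt(6) ≈ 2190.1 - 9.798*I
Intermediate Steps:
y(l) = -4/9 + l/9
v = 2*I*sqrt(6) (v = sqrt(-24) = 2*I*sqrt(6) ≈ 4.899*I)
W = -18 - 4*I*sqrt(6) (W = -2*(2*I*sqrt(6) + 9) = -2*(9 + 2*I*sqrt(6)) = -18 - 4*I*sqrt(6) ≈ -18.0 - 9.798*I)
W + (y(-49) + 2214) = (-18 - 4*I*sqrt(6)) + ((-4/9 + (1/9)*(-49)) + 2214) = (-18 - 4*I*sqrt(6)) + ((-4/9 - 49/9) + 2214) = (-18 - 4*I*sqrt(6)) + (-53/9 + 2214) = (-18 - 4*I*sqrt(6)) + 19873/9 = 19711/9 - 4*I*sqrt(6)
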